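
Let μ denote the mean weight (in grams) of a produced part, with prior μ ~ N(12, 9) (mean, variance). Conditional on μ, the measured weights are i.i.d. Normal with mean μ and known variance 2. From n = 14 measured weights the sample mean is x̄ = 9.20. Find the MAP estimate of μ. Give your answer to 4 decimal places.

n = 14, x̄ = 9.20.
For a Normal prior and Normal likelihood with known variance, the posterior is Normal; its mode equals its mean, the precision-weighted average.
Prior precision 1/σ₀² = 1/9; data precision n/σ² = 14/2 = 7.
μ̂ = ((1/9)·12 + 7·9.2) / (1/9 + 7) = (986/15)/(64/9) = 9.24375 ≈ 9.2438.

μ̂_MAP = 9.2438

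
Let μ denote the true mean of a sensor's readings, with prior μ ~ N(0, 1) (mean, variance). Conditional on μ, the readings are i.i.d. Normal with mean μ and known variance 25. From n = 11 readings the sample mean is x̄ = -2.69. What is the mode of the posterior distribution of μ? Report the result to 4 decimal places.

μ̂_MAP = -0.8219

n = 11, x̄ = -2.69.
For a Normal prior and Normal likelihood with known variance, the posterior is Normal; its mode equals its mean, the precision-weighted average.
Prior precision 1/σ₀² = 1/1 = 1; data precision n/σ² = 11/25 = 0.44.
μ̂ = (1·0 + 0.44·(-2.69)) / (1 + 0.44) = (-1.1836)/1.44 = -2959/3600 ≈ -0.8219.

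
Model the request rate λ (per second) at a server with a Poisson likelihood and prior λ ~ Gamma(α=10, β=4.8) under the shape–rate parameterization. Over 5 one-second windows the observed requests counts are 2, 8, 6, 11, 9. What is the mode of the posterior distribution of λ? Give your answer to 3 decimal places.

Σxᵢ = 2+8+6+11+9 = 36, with n = 5.
Posterior ∝ λ^9e^(−4.8λ) · λ^36e^(−5λ) = λ^45e^(−9.8λ), i.e. Gamma(shape=46, rate=9.8).
The mode of a Gamma(a, b) with a ≥ 1 (shape–rate) is (a−1)/b = 45/9.8 ≈ 4.592.

λ̂_MAP = 4.592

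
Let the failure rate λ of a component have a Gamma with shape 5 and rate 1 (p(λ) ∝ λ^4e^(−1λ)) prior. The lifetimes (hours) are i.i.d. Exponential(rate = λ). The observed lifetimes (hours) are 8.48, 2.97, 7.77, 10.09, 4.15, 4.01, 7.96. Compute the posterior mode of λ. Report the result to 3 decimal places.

λ̂_MAP = 0.237

The Exponential(rate=λ) likelihood is ∝ λ^n e^(−λΣtᵢ). Here n = 7 and Σtᵢ = 8.48 + 2.97 + 7.77 + 10.09 + 4.15 + 4.01 + 7.96 = 45.43.
Posterior ∝ λ^4e^(−1λ) · λ^7e^(−45.43λ) = λ^11e^(−46.43λ), i.e. Gamma(12, 46.43).
Mode = (a−1)/b = 11/46.43 ≈ 0.237.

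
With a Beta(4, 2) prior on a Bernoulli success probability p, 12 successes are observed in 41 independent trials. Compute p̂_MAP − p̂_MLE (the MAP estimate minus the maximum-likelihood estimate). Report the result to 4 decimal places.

MAP − MLE = 0.0407

Posterior is Beta(16, 31); MAP = (16−1)/(47−2) = 15/45 ≈ 0.33333.
MLE ignores the prior: p̂_MLE = k/n = 12/41 ≈ 0.29268.
Difference = 15/45 − 12/41 = 5/123 ≈ 0.0407.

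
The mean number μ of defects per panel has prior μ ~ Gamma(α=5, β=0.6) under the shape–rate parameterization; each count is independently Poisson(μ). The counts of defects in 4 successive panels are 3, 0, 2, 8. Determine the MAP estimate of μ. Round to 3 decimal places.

μ̂_MAP = 3.696

Σxᵢ = 3+0+2+8 = 13, with n = 4.
Posterior ∝ μ^4e^(−0.6μ) · μ^13e^(−4μ) = μ^17e^(−4.6μ), i.e. Gamma(shape=18, rate=4.6).
The mode of a Gamma(a, b) with a ≥ 1 (shape–rate) is (a−1)/b = 17/4.6 ≈ 3.696.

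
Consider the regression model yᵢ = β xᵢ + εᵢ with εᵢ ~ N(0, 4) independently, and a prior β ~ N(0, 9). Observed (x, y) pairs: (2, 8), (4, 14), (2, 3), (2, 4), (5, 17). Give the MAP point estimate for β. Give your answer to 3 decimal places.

log p(β | y) = −Σ(yᵢ − βxᵢ)²/(2·4) − β²/(2·9) + const.
Setting the derivative to zero: Σxᵢ(yᵢ − βxᵢ)/4 − β/9 = 0, so β = Σxᵢyᵢ / (Σxᵢ² + σ²/τ²).
Σxᵢyᵢ = 2·8 + 4·14 + 2·3 + 2·4 + 5·17 = 171; Σxᵢ² = 53; σ²/τ² = 4/9.
β̂_MAP = 171 / (53 + 4/9) = 171/(481/9) = 1539/481 ≈ 3.200.

β̂_MAP = 3.200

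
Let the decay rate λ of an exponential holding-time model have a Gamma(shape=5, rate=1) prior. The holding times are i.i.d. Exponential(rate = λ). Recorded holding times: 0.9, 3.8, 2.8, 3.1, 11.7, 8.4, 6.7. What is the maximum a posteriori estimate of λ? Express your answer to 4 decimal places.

The Exponential(rate=λ) likelihood is ∝ λ^n e^(−λΣtᵢ). Here n = 7 and Σtᵢ = 0.9 + 3.8 + 2.8 + 3.1 + 11.7 + 8.4 + 6.7 = 37.4.
Posterior ∝ λ^4e^(−1λ) · λ^7e^(−37.4λ) = λ^11e^(−38.4λ), i.e. Gamma(12, 38.4).
Mode = (a−1)/b = 11/38.4 ≈ 0.2865.

λ̂_MAP = 0.2865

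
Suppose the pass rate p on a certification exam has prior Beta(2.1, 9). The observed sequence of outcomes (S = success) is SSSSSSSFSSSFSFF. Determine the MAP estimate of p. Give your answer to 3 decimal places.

p̂_MAP = 0.502

Prior: Beta(2.1, 9).
Data: 11 successes in 15 trials (from the sequence). The binomial likelihood contributes p^11(1−p)^4, so the posterior is Beta(2.1+11, 9+4) = Beta(13.1, 13).
For Beta(a, b) with a, b > 1 the mode is (a−1)/(a+b−2) = 12.1/24.1 ≈ 0.502.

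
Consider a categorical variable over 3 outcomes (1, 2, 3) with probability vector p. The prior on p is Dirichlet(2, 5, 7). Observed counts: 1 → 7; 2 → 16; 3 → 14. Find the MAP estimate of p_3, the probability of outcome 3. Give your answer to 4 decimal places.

The posterior is Dirichlet(αᵢ + nᵢ) = Dirichlet(9, 21, 21).
For a Dirichlet(a₁,…,a_K) with all aᵢ > 1, the mode has j-th component (aⱼ − 1)/(Σaᵢ − K).
Here Σaᵢ = 51 and K = 3, so p_3 = (21 − 1)/(51 − 3) = 20/48 ≈ 0.4167.

MAP estimate: 0.4167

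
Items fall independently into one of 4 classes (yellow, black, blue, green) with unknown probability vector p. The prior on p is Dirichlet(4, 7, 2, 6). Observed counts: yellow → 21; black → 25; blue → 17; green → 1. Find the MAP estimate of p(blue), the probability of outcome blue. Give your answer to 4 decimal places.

The posterior is Dirichlet(αᵢ + nᵢ) = Dirichlet(25, 32, 19, 7).
For a Dirichlet(a₁,…,a_K) with all aᵢ > 1, the mode has j-th component (aⱼ − 1)/(Σaᵢ − K).
Here Σaᵢ = 83 and K = 4, so p(blue) = (19 − 1)/(83 − 4) = 18/79 ≈ 0.2278.

MAP estimate of p(blue) = 0.2278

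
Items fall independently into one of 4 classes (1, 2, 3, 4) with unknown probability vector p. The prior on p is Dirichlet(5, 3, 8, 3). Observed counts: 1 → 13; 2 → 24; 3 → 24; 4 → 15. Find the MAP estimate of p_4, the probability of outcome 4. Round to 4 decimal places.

MAP estimate: 0.1868

The posterior is Dirichlet(αᵢ + nᵢ) = Dirichlet(18, 27, 32, 18).
For a Dirichlet(a₁,…,a_K) with all aᵢ > 1, the mode has j-th component (aⱼ − 1)/(Σaᵢ − K).
Here Σaᵢ = 95 and K = 4, so p_4 = (18 − 1)/(95 − 4) = 17/91 ≈ 0.1868.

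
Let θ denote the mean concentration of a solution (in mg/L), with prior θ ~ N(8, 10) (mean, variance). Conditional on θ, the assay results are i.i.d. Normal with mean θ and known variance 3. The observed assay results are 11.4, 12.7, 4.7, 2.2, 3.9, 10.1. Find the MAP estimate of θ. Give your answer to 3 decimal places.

n = 6; x̄ = (11.4 + 12.7 + 4.7 + 2.2 + 3.9 + 10.1)/6 = 45/6 = 7.5.
For a Normal prior and Normal likelihood with known variance, the posterior is Normal; its mode equals its mean, the precision-weighted average.
Prior precision 1/σ₀² = 1/10 = 0.1; data precision n/σ² = 6/3 = 2.
θ̂ = (0.1·8 + 2·7.5) / (0.1 + 2) = 15.8/2.1 = 158/21 ≈ 7.524.

θ̂_MAP = 7.524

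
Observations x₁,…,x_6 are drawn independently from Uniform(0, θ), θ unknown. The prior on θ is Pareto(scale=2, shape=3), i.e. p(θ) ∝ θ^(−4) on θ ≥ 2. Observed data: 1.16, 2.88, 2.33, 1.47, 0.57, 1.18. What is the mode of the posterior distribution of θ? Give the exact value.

The Uniform(0, θ) likelihood is θ^(−n) for θ ≥ max(xᵢ), zero otherwise. Here max(xᵢ) = 2.88.
Posterior ∝ θ^(−4) · θ^(−6) = θ^(−10) on θ ≥ max(2, 2.88) = 2.88.
This density is strictly decreasing in θ, so the posterior mode lies at the lower boundary of the support.

θ̂_MAP = 2.88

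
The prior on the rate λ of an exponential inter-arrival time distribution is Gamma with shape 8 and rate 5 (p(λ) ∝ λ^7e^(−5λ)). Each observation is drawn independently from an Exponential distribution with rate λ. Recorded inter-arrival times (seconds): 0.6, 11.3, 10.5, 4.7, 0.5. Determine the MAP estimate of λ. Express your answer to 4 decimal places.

λ̂_MAP = 0.3681

The Exponential(rate=λ) likelihood is ∝ λ^n e^(−λΣtᵢ). Here n = 5 and Σtᵢ = 0.6 + 11.3 + 10.5 + 4.7 + 0.5 = 27.6.
Posterior ∝ λ^7e^(−5λ) · λ^5e^(−27.6λ) = λ^12e^(−32.6λ), i.e. Gamma(13, 32.6).
Mode = (a−1)/b = 12/32.6 ≈ 0.3681.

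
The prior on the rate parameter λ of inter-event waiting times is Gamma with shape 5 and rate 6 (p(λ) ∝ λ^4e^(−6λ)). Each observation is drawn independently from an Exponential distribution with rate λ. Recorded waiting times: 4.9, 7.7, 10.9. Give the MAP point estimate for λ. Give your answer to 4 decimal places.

The Exponential(rate=λ) likelihood is ∝ λ^n e^(−λΣtᵢ). Here n = 3 and Σtᵢ = 4.9 + 7.7 + 10.9 = 23.5.
Posterior ∝ λ^4e^(−6λ) · λ^3e^(−23.5λ) = λ^7e^(−29.5λ), i.e. Gamma(8, 29.5).
Mode = (a−1)/b = 7/29.5 ≈ 0.2373.

λ̂_MAP = 0.2373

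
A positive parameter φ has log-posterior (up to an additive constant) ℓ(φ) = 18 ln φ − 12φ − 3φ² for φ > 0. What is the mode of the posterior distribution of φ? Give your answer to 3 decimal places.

ℓ'(φ) = 18/φ − 12 − 6φ. Setting this to zero and multiplying by φ: 6φ² + 12φ − 18 = 0.
φ = (−12 + √(12² + 4·6·18)) / (2·6) = (−12 + √576) / 12 = (−12 + 24)/12 = 1.
ℓ''(φ) = −18/φ² − 6 < 0, confirming a maximum.

φ̂_MAP = 1.000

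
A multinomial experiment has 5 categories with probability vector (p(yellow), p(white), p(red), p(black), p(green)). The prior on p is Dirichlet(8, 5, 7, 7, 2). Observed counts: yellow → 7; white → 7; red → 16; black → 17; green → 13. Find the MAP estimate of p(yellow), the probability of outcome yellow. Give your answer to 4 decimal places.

MAP estimate of p(yellow) = 0.1667

The posterior is Dirichlet(αᵢ + nᵢ) = Dirichlet(15, 12, 23, 24, 15).
For a Dirichlet(a₁,…,a_K) with all aᵢ > 1, the mode has j-th component (aⱼ − 1)/(Σaᵢ − K).
Here Σaᵢ = 89 and K = 5, so p(yellow) = (15 − 1)/(89 − 5) = 14/84 ≈ 0.1667.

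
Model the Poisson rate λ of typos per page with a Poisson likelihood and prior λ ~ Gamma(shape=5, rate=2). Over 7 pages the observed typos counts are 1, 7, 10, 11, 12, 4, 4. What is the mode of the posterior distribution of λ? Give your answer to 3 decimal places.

Σxᵢ = 1+7+10+11+12+4+4 = 49, with n = 7.
Posterior ∝ λ^4e^(−2λ) · λ^49e^(−7λ) = λ^53e^(−9λ), i.e. Gamma(shape=54, rate=9).
The mode of a Gamma(a, b) with a ≥ 1 (shape–rate) is (a−1)/b = 53/9 ≈ 5.889.

λ̂_MAP = 5.889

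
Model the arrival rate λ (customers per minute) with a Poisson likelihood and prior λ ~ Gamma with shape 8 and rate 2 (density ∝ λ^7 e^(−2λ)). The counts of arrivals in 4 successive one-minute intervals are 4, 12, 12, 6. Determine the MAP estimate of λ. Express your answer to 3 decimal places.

Σxᵢ = 4+12+12+6 = 34, with n = 4.
Posterior ∝ λ^7e^(−2λ) · λ^34e^(−4λ) = λ^41e^(−6λ), i.e. Gamma(shape=42, rate=6).
The mode of a Gamma(a, b) with a ≥ 1 (shape–rate) is (a−1)/b = 41/6 ≈ 6.833.

λ̂_MAP = 6.833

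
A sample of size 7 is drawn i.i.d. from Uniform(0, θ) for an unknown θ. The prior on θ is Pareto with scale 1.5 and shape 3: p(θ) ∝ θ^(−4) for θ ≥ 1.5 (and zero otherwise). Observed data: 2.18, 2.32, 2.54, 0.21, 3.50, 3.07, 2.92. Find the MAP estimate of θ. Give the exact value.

The Uniform(0, θ) likelihood is θ^(−n) for θ ≥ max(xᵢ), zero otherwise. Here max(xᵢ) = 3.50.
Posterior ∝ θ^(−4) · θ^(−7) = θ^(−11) on θ ≥ max(1.5, 3.50) = 3.50.
This density is strictly decreasing in θ, so the posterior mode lies at the lower boundary of the support.

θ̂_MAP = 3.50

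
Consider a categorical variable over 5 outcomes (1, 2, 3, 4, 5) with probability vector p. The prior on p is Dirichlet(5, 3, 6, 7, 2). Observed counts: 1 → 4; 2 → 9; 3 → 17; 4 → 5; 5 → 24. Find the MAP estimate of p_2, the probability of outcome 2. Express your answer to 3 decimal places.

The posterior is Dirichlet(αᵢ + nᵢ) = Dirichlet(9, 12, 23, 12, 26).
For a Dirichlet(a₁,…,a_K) with all aᵢ > 1, the mode has j-th component (aⱼ − 1)/(Σaᵢ − K).
Here Σaᵢ = 82 and K = 5, so p_2 = (12 − 1)/(82 − 5) = 11/77 ≈ 0.143.

MAP estimate: 0.143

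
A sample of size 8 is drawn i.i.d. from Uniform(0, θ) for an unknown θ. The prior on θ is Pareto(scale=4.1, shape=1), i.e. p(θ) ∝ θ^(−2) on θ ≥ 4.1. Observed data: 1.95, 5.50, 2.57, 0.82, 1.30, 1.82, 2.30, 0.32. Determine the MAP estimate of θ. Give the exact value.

The Uniform(0, θ) likelihood is θ^(−n) for θ ≥ max(xᵢ), zero otherwise. Here max(xᵢ) = 5.50.
Posterior ∝ θ^(−2) · θ^(−8) = θ^(−10) on θ ≥ max(4.1, 5.50) = 5.50.
This density is strictly decreasing in θ, so the posterior mode lies at the lower boundary of the support.

θ̂_MAP = 5.50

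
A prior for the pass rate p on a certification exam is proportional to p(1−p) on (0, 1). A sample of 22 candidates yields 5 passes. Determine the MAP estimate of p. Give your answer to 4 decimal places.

p̂_MAP = 0.2500

The prior density ∝ p(1−p)^1 is the kernel of Beta(2, 2).
Data: 5 successes in 22 trials. The binomial likelihood contributes p^5(1−p)^17, so the posterior is Beta(2+5, 2+17) = Beta(7, 19).
For Beta(a, b) with a, b > 1 the mode is (a−1)/(a+b−2) = 6/24 ≈ 0.2500.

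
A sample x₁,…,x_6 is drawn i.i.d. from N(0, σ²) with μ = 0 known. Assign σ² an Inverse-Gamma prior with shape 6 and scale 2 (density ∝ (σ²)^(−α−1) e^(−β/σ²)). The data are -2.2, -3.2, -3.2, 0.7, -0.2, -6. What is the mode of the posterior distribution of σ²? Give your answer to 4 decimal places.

σ̂²_MAP = 3.2925

Sum of squared deviations about the known mean: SS = (-2.2−0)² + (-3.2−0)² + (-3.2−0)² + (0.7−0)² + (-0.2−0)² + (-6−0)² = 61.85.
The Normal likelihood contributes (σ²)^(−n/2) exp(−SS/(2σ²)), so the posterior is Inverse-Gamma(α + n/2, β + SS/2) = Inverse-Gamma(9, 32.925).
The mode of Inverse-Gamma(a, b) is b/(a+1) = 32.925/10 ≈ 3.2925.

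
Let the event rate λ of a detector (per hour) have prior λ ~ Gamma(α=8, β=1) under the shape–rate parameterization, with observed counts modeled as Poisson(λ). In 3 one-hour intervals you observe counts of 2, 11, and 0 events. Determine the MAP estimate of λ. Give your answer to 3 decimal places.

λ̂_MAP = 5.000

Σxᵢ = 2+11+0 = 13, with n = 3.
Posterior ∝ λ^7e^(−1λ) · λ^13e^(−3λ) = λ^20e^(−4λ), i.e. Gamma(shape=21, rate=4).
The mode of a Gamma(a, b) with a ≥ 1 (shape–rate) is (a−1)/b = 20/4 ≈ 5.000.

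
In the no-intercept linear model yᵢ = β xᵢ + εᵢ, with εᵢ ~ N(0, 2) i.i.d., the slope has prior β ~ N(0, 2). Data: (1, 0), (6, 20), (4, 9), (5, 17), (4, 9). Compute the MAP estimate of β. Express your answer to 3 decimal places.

β̂_MAP = 2.916

log p(β | y) = −Σ(yᵢ − βxᵢ)²/(2·2) − β²/(2·2) + const.
Setting the derivative to zero: Σxᵢ(yᵢ − βxᵢ)/2 − β/2 = 0, so β = Σxᵢyᵢ / (Σxᵢ² + σ²/τ²).
Σxᵢyᵢ = 1·0 + 6·20 + 4·9 + 5·17 + 4·9 = 277; Σxᵢ² = 94; σ²/τ² = 1.
β̂_MAP = 277 / (94 + 1) = 277/95 ≈ 2.916.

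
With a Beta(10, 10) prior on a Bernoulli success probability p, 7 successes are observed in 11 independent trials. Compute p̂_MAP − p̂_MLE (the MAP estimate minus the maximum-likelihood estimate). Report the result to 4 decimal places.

MAP − MLE = -0.0846

Posterior is Beta(17, 14); MAP = (17−1)/(31−2) = 16/29 ≈ 0.55172.
MLE ignores the prior: p̂_MLE = k/n = 7/11 ≈ 0.63636.
Difference = 16/29 − 7/11 = -27/319 ≈ -0.0846.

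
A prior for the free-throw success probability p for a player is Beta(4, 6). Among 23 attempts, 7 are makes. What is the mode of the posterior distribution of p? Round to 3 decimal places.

Prior: Beta(4, 6).
Data: 7 successes in 23 trials. The binomial likelihood contributes p^7(1−p)^16, so the posterior is Beta(4+7, 6+16) = Beta(11, 22).
For Beta(a, b) with a, b > 1 the mode is (a−1)/(a+b−2) = 10/31 ≈ 0.323.

p̂_MAP = 0.323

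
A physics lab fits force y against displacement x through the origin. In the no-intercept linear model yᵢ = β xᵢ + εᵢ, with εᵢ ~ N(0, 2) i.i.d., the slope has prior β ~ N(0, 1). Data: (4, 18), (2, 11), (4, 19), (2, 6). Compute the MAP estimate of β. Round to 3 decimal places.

log p(β | y) = −Σ(yᵢ − βxᵢ)²/(2·2) − β²/(2·1) + const.
Setting the derivative to zero: Σxᵢ(yᵢ − βxᵢ)/2 − β/1 = 0, so β = Σxᵢyᵢ / (Σxᵢ² + σ²/τ²).
Σxᵢyᵢ = 4·18 + 2·11 + 4·19 + 2·6 = 182; Σxᵢ² = 40; σ²/τ² = 2.
β̂_MAP = 182 / (40 + 2) = 182/42 ≈ 4.333.

β̂_MAP = 4.333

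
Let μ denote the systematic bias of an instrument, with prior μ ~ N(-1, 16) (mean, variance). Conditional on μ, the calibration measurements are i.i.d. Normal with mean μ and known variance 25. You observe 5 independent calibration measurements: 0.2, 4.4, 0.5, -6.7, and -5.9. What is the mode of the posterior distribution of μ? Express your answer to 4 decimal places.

n = 5; x̄ = (0.2 + 4.4 + 0.5 + (-6.7) + (-5.9))/5 = -7.5/5 = -1.5.
For a Normal prior and Normal likelihood with known variance, the posterior is Normal; its mode equals its mean, the precision-weighted average.
Prior precision 1/σ₀² = 1/16 = 0.0625; data precision n/σ² = 5/25 = 0.2.
μ̂ = (0.0625·(-1) + 0.2·(-1.5)) / (0.0625 + 0.2) = (-0.3625)/0.2625 = -29/21 ≈ -1.3810.

μ̂_MAP = -1.3810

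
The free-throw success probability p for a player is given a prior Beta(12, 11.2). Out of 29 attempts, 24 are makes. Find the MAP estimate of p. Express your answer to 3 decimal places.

Prior: Beta(12, 11.2).
Data: 24 successes in 29 trials. The binomial likelihood contributes p^24(1−p)^5, so the posterior is Beta(12+24, 11.2+5) = Beta(36, 16.2).
For Beta(a, b) with a, b > 1 the mode is (a−1)/(a+b−2) = 35/50.2 ≈ 0.697.

p̂_MAP = 0.697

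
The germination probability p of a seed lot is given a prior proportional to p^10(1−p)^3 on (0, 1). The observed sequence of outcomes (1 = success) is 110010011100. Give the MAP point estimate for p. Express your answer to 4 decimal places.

p̂_MAP = 0.6400

The prior density ∝ p^10(1−p)^3 is the kernel of Beta(11, 4).
Data: 6 successes in 12 trials (from the sequence). The binomial likelihood contributes p^6(1−p)^6, so the posterior is Beta(11+6, 4+6) = Beta(17, 10).
For Beta(a, b) with a, b > 1 the mode is (a−1)/(a+b−2) = 16/25 ≈ 0.6400.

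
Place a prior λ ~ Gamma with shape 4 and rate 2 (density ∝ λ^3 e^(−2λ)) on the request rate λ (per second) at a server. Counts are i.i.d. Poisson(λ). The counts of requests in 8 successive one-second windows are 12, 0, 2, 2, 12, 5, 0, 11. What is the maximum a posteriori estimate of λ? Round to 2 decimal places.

Σxᵢ = 12+0+2+2+12+5+0+11 = 44, with n = 8.
Posterior ∝ λ^3e^(−2λ) · λ^44e^(−8λ) = λ^47e^(−10λ), i.e. Gamma(shape=48, rate=10).
The mode of a Gamma(a, b) with a ≥ 1 (shape–rate) is (a−1)/b = 47/10 ≈ 4.70.

λ̂_MAP = 4.70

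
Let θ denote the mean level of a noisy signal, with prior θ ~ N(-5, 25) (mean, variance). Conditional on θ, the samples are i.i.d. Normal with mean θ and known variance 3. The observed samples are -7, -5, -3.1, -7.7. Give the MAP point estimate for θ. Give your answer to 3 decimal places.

n = 4; x̄ = ((-7) + (-5) + (-3.1) + (-7.7))/4 = -22.8/4 = -5.7.
For a Normal prior and Normal likelihood with known variance, the posterior is Normal; its mode equals its mean, the precision-weighted average.
Prior precision 1/σ₀² = 1/25 = 0.04; data precision n/σ² = 4/3.
θ̂ = (0.04·(-5) + (4/3)·(-5.7)) / (0.04 + 4/3) = (-7.8)/(103/75) = -585/103 ≈ -5.680.

θ̂_MAP = -5.680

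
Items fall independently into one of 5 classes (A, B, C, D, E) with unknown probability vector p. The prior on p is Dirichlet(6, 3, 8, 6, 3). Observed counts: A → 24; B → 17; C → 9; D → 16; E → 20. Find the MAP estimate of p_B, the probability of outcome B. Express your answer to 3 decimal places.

MAP estimate of p_B = 0.178

The posterior is Dirichlet(αᵢ + nᵢ) = Dirichlet(30, 20, 17, 22, 23).
For a Dirichlet(a₁,…,a_K) with all aᵢ > 1, the mode has j-th component (aⱼ − 1)/(Σaᵢ − K).
Here Σaᵢ = 112 and K = 5, so p_B = (20 − 1)/(112 − 5) = 19/107 ≈ 0.178.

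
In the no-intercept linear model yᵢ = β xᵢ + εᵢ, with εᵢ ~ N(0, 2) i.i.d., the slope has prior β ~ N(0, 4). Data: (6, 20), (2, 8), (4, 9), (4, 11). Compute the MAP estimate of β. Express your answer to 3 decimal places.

log p(β | y) = −Σ(yᵢ − βxᵢ)²/(2·2) − β²/(2·4) + const.
Setting the derivative to zero: Σxᵢ(yᵢ − βxᵢ)/2 − β/4 = 0, so β = Σxᵢyᵢ / (Σxᵢ² + σ²/τ²).
Σxᵢyᵢ = 6·20 + 2·8 + 4·9 + 4·11 = 216; Σxᵢ² = 72; σ²/τ² = 0.5.
β̂_MAP = 216 / (72 + 0.5) = 216/72.5 ≈ 2.979.

β̂_MAP = 2.979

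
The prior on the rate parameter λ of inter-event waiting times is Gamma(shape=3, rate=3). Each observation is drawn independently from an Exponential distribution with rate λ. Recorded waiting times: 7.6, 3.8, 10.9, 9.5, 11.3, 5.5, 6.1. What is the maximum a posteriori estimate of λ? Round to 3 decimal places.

λ̂_MAP = 0.156

The Exponential(rate=λ) likelihood is ∝ λ^n e^(−λΣtᵢ). Here n = 7 and Σtᵢ = 7.6 + 3.8 + 10.9 + 9.5 + 11.3 + 5.5 + 6.1 = 54.7.
Posterior ∝ λ^2e^(−3λ) · λ^7e^(−54.7λ) = λ^9e^(−57.7λ), i.e. Gamma(10, 57.7).
Mode = (a−1)/b = 9/57.7 ≈ 0.156.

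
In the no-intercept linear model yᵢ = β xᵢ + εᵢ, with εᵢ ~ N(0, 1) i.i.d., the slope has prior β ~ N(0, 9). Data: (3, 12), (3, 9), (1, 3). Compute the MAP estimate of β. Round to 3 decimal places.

β̂_MAP = 3.453

log p(β | y) = −Σ(yᵢ − βxᵢ)²/(2·1) − β²/(2·9) + const.
Setting the derivative to zero: Σxᵢ(yᵢ − βxᵢ)/1 − β/9 = 0, so β = Σxᵢyᵢ / (Σxᵢ² + σ²/τ²).
Σxᵢyᵢ = 3·12 + 3·9 + 1·3 = 66; Σxᵢ² = 19; σ²/τ² = 1/9.
β̂_MAP = 66 / (19 + 1/9) = 66/(172/9) = 297/86 ≈ 3.453.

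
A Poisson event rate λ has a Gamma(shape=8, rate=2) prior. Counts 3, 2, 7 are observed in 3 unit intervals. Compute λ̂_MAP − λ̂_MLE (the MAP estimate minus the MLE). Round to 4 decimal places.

MAP − MLE = -0.2000

Σxᵢ = 12. Posterior is Gamma(20, 5); MAP = (20−1)/5 = 19/5 ≈ 3.80000.
MLE = x̄ = 12/3 ≈ 4.00000.
Difference = 19/5 − 12/3 = -1/5 ≈ -0.2000.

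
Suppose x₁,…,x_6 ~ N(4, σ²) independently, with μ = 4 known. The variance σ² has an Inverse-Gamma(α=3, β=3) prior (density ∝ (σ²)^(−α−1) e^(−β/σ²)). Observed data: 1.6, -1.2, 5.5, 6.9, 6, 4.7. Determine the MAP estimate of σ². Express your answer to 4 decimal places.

σ̂²_MAP = 3.8536

Sum of squared deviations about the known mean: SS = (1.6−4)² + (-1.2−4)² + (5.5−4)² + (6.9−4)² + (6−4)² + (4.7−4)² = 47.95.
The Normal likelihood contributes (σ²)^(−n/2) exp(−SS/(2σ²)), so the posterior is Inverse-Gamma(α + n/2, β + SS/2) = Inverse-Gamma(6, 26.975).
The mode of Inverse-Gamma(a, b) is b/(a+1) = 26.975/7 ≈ 3.8536.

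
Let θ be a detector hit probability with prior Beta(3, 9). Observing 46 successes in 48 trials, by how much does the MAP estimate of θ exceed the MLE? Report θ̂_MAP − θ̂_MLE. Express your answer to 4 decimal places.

MAP − MLE = -0.1307

Posterior is Beta(49, 11); MAP = (49−1)/(60−2) = 48/58 ≈ 0.82759.
MLE ignores the prior: θ̂_MLE = k/n = 46/48 ≈ 0.95833.
Difference = 48/58 − 46/48 = -91/696 ≈ -0.1307.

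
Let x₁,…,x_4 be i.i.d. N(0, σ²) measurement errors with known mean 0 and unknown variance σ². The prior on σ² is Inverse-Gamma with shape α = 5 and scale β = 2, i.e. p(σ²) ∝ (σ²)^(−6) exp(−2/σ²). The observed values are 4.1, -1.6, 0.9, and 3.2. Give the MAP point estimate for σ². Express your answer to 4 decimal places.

σ̂²_MAP = 2.1513

Sum of squared deviations about the known mean: SS = (4.1−0)² + (-1.6−0)² + (0.9−0)² + (3.2−0)² = 30.42.
The Normal likelihood contributes (σ²)^(−n/2) exp(−SS/(2σ²)), so the posterior is Inverse-Gamma(α + n/2, β + SS/2) = Inverse-Gamma(7, 17.21).
The mode of Inverse-Gamma(a, b) is b/(a+1) = 17.21/8 ≈ 2.1513.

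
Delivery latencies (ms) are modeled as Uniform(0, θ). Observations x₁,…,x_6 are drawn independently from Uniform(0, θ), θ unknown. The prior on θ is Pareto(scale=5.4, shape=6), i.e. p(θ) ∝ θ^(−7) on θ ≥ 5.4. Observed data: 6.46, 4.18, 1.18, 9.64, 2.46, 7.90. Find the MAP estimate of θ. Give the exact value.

The Uniform(0, θ) likelihood is θ^(−n) for θ ≥ max(xᵢ), zero otherwise. Here max(xᵢ) = 9.64.
Posterior ∝ θ^(−7) · θ^(−6) = θ^(−13) on θ ≥ max(5.4, 9.64) = 9.64.
This density is strictly decreasing in θ, so the posterior mode lies at the lower boundary of the support.

θ̂_MAP = 9.64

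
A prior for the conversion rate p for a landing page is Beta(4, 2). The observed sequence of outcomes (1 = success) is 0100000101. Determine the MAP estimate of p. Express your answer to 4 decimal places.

Prior: Beta(4, 2).
Data: 3 successes in 10 trials (from the sequence). The binomial likelihood contributes p^3(1−p)^7, so the posterior is Beta(4+3, 2+7) = Beta(7, 9).
For Beta(a, b) with a, b > 1 the mode is (a−1)/(a+b−2) = 6/14 ≈ 0.4286.

p̂_MAP = 0.4286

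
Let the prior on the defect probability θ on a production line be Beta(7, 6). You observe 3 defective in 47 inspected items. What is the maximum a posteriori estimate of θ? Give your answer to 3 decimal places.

Prior: Beta(7, 6).
Data: 3 successes in 47 trials. The binomial likelihood contributes θ^3(1−θ)^44, so the posterior is Beta(7+3, 6+44) = Beta(10, 50).
For Beta(a, b) with a, b > 1 the mode is (a−1)/(a+b−2) = 9/58 ≈ 0.155.

θ̂_MAP = 0.155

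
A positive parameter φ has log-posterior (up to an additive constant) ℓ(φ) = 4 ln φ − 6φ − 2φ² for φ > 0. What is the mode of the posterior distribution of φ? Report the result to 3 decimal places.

φ̂_MAP = 0.500

ℓ'(φ) = 4/φ − 6 − 4φ. Setting this to zero and multiplying by φ: 4φ² + 6φ − 4 = 0.
φ = (−6 + √(6² + 4·4·4)) / (2·4) = (−6 + √100) / 8 = (−6 + 10)/8 = 1/2.
ℓ''(φ) = −4/φ² − 4 < 0, confirming a maximum.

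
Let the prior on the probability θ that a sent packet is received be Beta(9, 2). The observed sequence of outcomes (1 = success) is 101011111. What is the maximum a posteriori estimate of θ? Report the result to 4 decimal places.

θ̂_MAP = 0.8333

Prior: Beta(9, 2).
Data: 7 successes in 9 trials (from the sequence). The binomial likelihood contributes θ^7(1−θ)^2, so the posterior is Beta(9+7, 2+2) = Beta(16, 4).
For Beta(a, b) with a, b > 1 the mode is (a−1)/(a+b−2) = 15/18 ≈ 0.8333.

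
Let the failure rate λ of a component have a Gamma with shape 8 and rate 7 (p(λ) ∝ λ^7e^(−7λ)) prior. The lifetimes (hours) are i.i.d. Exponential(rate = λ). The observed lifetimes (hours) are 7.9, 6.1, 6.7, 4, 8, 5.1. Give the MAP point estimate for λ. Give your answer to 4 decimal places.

The Exponential(rate=λ) likelihood is ∝ λ^n e^(−λΣtᵢ). Here n = 6 and Σtᵢ = 7.9 + 6.1 + 6.7 + 4 + 8 + 5.1 = 37.8.
Posterior ∝ λ^7e^(−7λ) · λ^6e^(−37.8λ) = λ^13e^(−44.8λ), i.e. Gamma(14, 44.8).
Mode = (a−1)/b = 13/44.8 ≈ 0.2902.

λ̂_MAP = 0.2902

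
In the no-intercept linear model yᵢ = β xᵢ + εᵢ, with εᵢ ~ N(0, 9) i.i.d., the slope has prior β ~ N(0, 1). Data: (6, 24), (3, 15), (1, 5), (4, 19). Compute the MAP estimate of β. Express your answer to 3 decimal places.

log p(β | y) = −Σ(yᵢ − βxᵢ)²/(2·9) − β²/(2·1) + const.
Setting the derivative to zero: Σxᵢ(yᵢ − βxᵢ)/9 − β/1 = 0, so β = Σxᵢyᵢ / (Σxᵢ² + σ²/τ²).
Σxᵢyᵢ = 6·24 + 3·15 + 1·5 + 4·19 = 270; Σxᵢ² = 62; σ²/τ² = 9.
β̂_MAP = 270 / (62 + 9) = 270/71 ≈ 3.803.

β̂_MAP = 3.803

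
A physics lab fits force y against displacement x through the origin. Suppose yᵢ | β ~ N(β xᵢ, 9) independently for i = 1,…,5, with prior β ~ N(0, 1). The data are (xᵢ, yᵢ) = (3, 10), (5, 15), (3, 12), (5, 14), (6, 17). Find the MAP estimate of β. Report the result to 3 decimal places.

log p(β | y) = −Σ(yᵢ − βxᵢ)²/(2·9) − β²/(2·1) + const.
Setting the derivative to zero: Σxᵢ(yᵢ − βxᵢ)/9 − β/1 = 0, so β = Σxᵢyᵢ / (Σxᵢ² + σ²/τ²).
Σxᵢyᵢ = 3·10 + 5·15 + 3·12 + 5·14 + 6·17 = 313; Σxᵢ² = 104; σ²/τ² = 9.
β̂_MAP = 313 / (104 + 9) = 313/113 ≈ 2.770.

β̂_MAP = 2.770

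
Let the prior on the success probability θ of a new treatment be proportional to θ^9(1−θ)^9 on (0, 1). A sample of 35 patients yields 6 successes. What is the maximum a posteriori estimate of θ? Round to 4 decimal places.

The prior density ∝ θ^9(1−θ)^9 is the kernel of Beta(10, 10).
Data: 6 successes in 35 trials. The binomial likelihood contributes θ^6(1−θ)^29, so the posterior is Beta(10+6, 10+29) = Beta(16, 39).
For Beta(a, b) with a, b > 1 the mode is (a−1)/(a+b−2) = 15/53 ≈ 0.2830.

θ̂_MAP = 0.2830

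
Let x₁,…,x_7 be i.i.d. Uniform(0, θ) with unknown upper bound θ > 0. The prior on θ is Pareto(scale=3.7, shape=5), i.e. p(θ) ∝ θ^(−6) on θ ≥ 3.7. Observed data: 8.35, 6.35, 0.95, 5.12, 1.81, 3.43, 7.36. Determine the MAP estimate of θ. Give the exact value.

The Uniform(0, θ) likelihood is θ^(−n) for θ ≥ max(xᵢ), zero otherwise. Here max(xᵢ) = 8.35.
Posterior ∝ θ^(−6) · θ^(−7) = θ^(−13) on θ ≥ max(3.7, 8.35) = 8.35.
This density is strictly decreasing in θ, so the posterior mode lies at the lower boundary of the support.

θ̂_MAP = 8.35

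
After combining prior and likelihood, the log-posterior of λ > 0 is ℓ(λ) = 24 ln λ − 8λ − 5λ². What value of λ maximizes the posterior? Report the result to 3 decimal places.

ℓ'(λ) = 24/λ − 8 − 10λ. Setting this to zero and multiplying by λ: 10λ² + 8λ − 24 = 0.
λ = (−8 + √(8² + 4·10·24)) / (2·10) = (−8 + √1024) / 20 = (−8 + 32)/20 = 6/5.
ℓ''(λ) = −24/λ² − 10 < 0, confirming a maximum.

λ̂_MAP = 1.200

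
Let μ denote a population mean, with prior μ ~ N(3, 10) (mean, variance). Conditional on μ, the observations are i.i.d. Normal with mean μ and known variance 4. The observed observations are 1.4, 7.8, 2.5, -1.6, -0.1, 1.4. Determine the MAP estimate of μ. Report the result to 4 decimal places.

n = 6; x̄ = (1.4 + 7.8 + 2.5 + (-1.6) + (-0.1) + 1.4)/6 = 11.4/6 = 1.9.
For a Normal prior and Normal likelihood with known variance, the posterior is Normal; its mode equals its mean, the precision-weighted average.
Prior precision 1/σ₀² = 1/10 = 0.1; data precision n/σ² = 6/4 = 1.5.
μ̂ = (0.1·3 + 1.5·1.9) / (0.1 + 1.5) = 3.15/1.6 = 1.96875 ≈ 1.9688.

μ̂_MAP = 1.9688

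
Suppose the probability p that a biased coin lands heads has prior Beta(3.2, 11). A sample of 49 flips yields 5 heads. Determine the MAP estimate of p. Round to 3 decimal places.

p̂_MAP = 0.118

Prior: Beta(3.2, 11).
Data: 5 successes in 49 trials. The binomial likelihood contributes p^5(1−p)^44, so the posterior is Beta(3.2+5, 11+44) = Beta(8.2, 55).
For Beta(a, b) with a, b > 1 the mode is (a−1)/(a+b−2) = 7.2/61.2 ≈ 0.118.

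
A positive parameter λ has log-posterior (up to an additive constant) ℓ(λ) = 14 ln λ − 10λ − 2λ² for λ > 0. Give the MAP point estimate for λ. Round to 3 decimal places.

λ̂_MAP = 1.000

ℓ'(λ) = 14/λ − 10 − 4λ. Setting this to zero and multiplying by λ: 4λ² + 10λ − 14 = 0.
λ = (−10 + √(10² + 4·4·14)) / (2·4) = (−10 + √324) / 8 = (−10 + 18)/8 = 1.
ℓ''(λ) = −14/λ² − 4 < 0, confirming a maximum.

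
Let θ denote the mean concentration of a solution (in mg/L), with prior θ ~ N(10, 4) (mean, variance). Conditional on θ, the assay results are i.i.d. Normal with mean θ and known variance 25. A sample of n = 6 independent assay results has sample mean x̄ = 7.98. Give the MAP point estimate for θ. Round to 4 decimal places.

θ̂_MAP = 9.0106

n = 6, x̄ = 7.98.
For a Normal prior and Normal likelihood with known variance, the posterior is Normal; its mode equals its mean, the precision-weighted average.
Prior precision 1/σ₀² = 1/4 = 0.25; data precision n/σ² = 6/25 = 0.24.
θ̂ = (0.25·10 + 0.24·7.98) / (0.25 + 0.24) = 4.4152/0.49 = 11038/1225 ≈ 9.0106.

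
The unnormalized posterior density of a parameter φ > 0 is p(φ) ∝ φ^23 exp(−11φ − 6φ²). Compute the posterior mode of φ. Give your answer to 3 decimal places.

φ̂_MAP = 1.000

ℓ'(φ) = 23/φ − 11 − 12φ. Setting this to zero and multiplying by φ: 12φ² + 11φ − 23 = 0.
φ = (−11 + √(11² + 4·12·23)) / (2·12) = (−11 + √1225) / 24 = (−11 + 35)/24 = 1.
ℓ''(φ) = −23/φ² − 12 < 0, confirming a maximum.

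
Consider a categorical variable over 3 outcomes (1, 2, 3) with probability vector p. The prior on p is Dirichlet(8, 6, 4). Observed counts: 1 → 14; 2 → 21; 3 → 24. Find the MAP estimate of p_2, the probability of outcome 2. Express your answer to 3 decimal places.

MAP estimate: 0.351

The posterior is Dirichlet(αᵢ + nᵢ) = Dirichlet(22, 27, 28).
For a Dirichlet(a₁,…,a_K) with all aᵢ > 1, the mode has j-th component (aⱼ − 1)/(Σaᵢ − K).
Here Σaᵢ = 77 and K = 3, so p_2 = (27 − 1)/(77 − 3) = 26/74 ≈ 0.351.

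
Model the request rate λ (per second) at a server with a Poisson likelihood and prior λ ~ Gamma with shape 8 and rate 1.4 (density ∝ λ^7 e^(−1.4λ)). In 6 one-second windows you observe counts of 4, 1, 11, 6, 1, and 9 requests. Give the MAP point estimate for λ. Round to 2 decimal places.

λ̂_MAP = 5.27

Σxᵢ = 4+1+11+6+1+9 = 32, with n = 6.
Posterior ∝ λ^7e^(−1.4λ) · λ^32e^(−6λ) = λ^39e^(−7.4λ), i.e. Gamma(shape=40, rate=7.4).
The mode of a Gamma(a, b) with a ≥ 1 (shape–rate) is (a−1)/b = 39/7.4 ≈ 5.27.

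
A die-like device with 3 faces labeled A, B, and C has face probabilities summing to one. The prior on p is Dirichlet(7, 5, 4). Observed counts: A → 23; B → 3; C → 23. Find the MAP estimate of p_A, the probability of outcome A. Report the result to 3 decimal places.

MAP estimate of p_A = 0.468

The posterior is Dirichlet(αᵢ + nᵢ) = Dirichlet(30, 8, 27).
For a Dirichlet(a₁,…,a_K) with all aᵢ > 1, the mode has j-th component (aⱼ − 1)/(Σaᵢ − K).
Here Σaᵢ = 65 and K = 3, so p_A = (30 − 1)/(65 − 3) = 29/62 ≈ 0.468.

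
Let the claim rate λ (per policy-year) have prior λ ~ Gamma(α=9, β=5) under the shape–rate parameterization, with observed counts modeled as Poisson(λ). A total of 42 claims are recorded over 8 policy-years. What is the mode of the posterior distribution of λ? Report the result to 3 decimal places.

λ̂_MAP = 3.846

Σxᵢ = 42, n = 8.
Posterior ∝ λ^8e^(−5λ) · λ^42e^(−8λ) = λ^50e^(−13λ), i.e. Gamma(shape=51, rate=13).
The mode of a Gamma(a, b) with a ≥ 1 (shape–rate) is (a−1)/b = 50/13 ≈ 3.846.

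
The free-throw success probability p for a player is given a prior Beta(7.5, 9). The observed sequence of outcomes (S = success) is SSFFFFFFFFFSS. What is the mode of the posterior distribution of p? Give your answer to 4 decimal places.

p̂_MAP = 0.3818

Prior: Beta(7.5, 9).
Data: 4 successes in 13 trials (from the sequence). The binomial likelihood contributes p^4(1−p)^9, so the posterior is Beta(7.5+4, 9+9) = Beta(11.5, 18).
For Beta(a, b) with a, b > 1 the mode is (a−1)/(a+b−2) = 10.5/27.5 ≈ 0.3818.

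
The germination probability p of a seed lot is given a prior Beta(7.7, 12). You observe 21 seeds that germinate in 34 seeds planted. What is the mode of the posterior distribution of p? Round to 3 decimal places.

p̂_MAP = 0.536

Prior: Beta(7.7, 12).
Data: 21 successes in 34 trials. The binomial likelihood contributes p^21(1−p)^13, so the posterior is Beta(7.7+21, 12+13) = Beta(28.7, 25).
For Beta(a, b) with a, b > 1 the mode is (a−1)/(a+b−2) = 27.7/51.7 ≈ 0.536.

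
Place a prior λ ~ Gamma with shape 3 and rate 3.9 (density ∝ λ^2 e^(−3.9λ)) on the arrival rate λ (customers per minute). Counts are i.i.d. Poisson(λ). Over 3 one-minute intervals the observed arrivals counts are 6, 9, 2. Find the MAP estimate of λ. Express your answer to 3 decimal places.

λ̂_MAP = 2.754

Σxᵢ = 6+9+2 = 17, with n = 3.
Posterior ∝ λ^2e^(−3.9λ) · λ^17e^(−3λ) = λ^19e^(−6.9λ), i.e. Gamma(shape=20, rate=6.9).
The mode of a Gamma(a, b) with a ≥ 1 (shape–rate) is (a−1)/b = 19/6.9 ≈ 2.754.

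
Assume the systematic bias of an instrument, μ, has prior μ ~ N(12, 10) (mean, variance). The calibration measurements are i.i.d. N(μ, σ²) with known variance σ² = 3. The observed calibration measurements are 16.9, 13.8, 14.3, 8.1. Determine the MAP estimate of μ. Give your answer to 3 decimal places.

n = 4; x̄ = (16.9 + 13.8 + 14.3 + 8.1)/4 = 53.1/4 = 13.275.
For a Normal prior and Normal likelihood with known variance, the posterior is Normal; its mode equals its mean, the precision-weighted average.
Prior precision 1/σ₀² = 1/10 = 0.1; data precision n/σ² = 4/3.
μ̂ = (0.1·12 + (4/3)·13.275) / (0.1 + 4/3) = 18.9/(43/30) = 567/43 ≈ 13.186.

μ̂_MAP = 13.186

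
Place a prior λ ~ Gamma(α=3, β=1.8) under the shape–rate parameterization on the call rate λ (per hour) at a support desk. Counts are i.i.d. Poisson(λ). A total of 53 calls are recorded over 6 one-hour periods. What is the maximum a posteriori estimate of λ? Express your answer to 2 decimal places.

Σxᵢ = 53, n = 6.
Posterior ∝ λ^2e^(−1.8λ) · λ^53e^(−6λ) = λ^55e^(−7.8λ), i.e. Gamma(shape=56, rate=7.8).
The mode of a Gamma(a, b) with a ≥ 1 (shape–rate) is (a−1)/b = 55/7.8 ≈ 7.05.

λ̂_MAP = 7.05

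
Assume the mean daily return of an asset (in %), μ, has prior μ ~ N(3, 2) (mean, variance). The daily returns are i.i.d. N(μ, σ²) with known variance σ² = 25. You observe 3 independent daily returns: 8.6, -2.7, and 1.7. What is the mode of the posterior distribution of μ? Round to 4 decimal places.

μ̂_MAP = 2.9097

n = 3; x̄ = (8.6 + (-2.7) + 1.7)/3 = 7.6/3 = 38/15 ≈ 2.5333.
For a Normal prior and Normal likelihood with known variance, the posterior is Normal; its mode equals its mean, the precision-weighted average.
Prior precision 1/σ₀² = 1/2 = 0.5; data precision n/σ² = 3/25 = 0.12.
μ̂ = (0.5·3 + 0.12·(38/15)) / (0.5 + 0.12) = 1.804/0.62 = 451/155 ≈ 2.9097.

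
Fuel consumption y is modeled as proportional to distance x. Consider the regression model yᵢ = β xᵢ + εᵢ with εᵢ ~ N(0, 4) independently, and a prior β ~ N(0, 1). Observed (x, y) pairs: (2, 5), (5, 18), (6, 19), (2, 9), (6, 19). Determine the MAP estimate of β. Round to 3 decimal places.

β̂_MAP = 3.174

log p(β | y) = −Σ(yᵢ − βxᵢ)²/(2·4) − β²/(2·1) + const.
Setting the derivative to zero: Σxᵢ(yᵢ − βxᵢ)/4 − β/1 = 0, so β = Σxᵢyᵢ / (Σxᵢ² + σ²/τ²).
Σxᵢyᵢ = 2·5 + 5·18 + 6·19 + 2·9 + 6·19 = 346; Σxᵢ² = 105; σ²/τ² = 4.
β̂_MAP = 346 / (105 + 4) = 346/109 ≈ 3.174.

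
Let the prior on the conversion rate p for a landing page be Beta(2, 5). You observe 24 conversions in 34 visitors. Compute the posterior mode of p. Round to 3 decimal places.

Prior: Beta(2, 5).
Data: 24 successes in 34 trials. The binomial likelihood contributes p^24(1−p)^10, so the posterior is Beta(2+24, 5+10) = Beta(26, 15).
For Beta(a, b) with a, b > 1 the mode is (a−1)/(a+b−2) = 25/39 ≈ 0.641.

p̂_MAP = 0.641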